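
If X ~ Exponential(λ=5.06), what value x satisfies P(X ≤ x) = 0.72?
0.2516

We have X ~ Exponential(λ=5.06).

We want to find x such that P(X ≤ x) = 0.72.

This is the 72nd percentile, which means 72% of values fall below this point.

Using the inverse CDF (quantile function):
x = F⁻¹(0.72) = 0.2516

Verification: P(X ≤ 0.2516) = 0.72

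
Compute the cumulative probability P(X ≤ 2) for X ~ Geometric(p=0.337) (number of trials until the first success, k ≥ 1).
0.560431

We have X ~ Geometric(p=0.337) (number of trials until the first success, k ≥ 1).

The CDF gives us P(X ≤ k).

Using the CDF:
P(X ≤ 2) = 0.560431

This means there's approximately a 56.0% chance that X is at most 2.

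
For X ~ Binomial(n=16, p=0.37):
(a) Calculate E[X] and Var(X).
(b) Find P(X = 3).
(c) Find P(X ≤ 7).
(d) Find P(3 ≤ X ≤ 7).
(a) E[X] = 5.9200, Var(X) = 3.7296
(b) P(X = 3) = 0.069859
(c) P(X ≤ 7) = 0.795193
(d) P(3 ≤ X ≤ 7) = 0.763301

We have X ~ Binomial(n=16, p=0.37).

(a) Moments:
E[X] = 5.9200
Var(X) = 3.7296
σ = √Var(X) = 1.9312

(b) Point probability using PMF:
P(X = 3) = 0.069859

(c) Cumulative probability using CDF:
P(X ≤ 7) = F(7) = 0.795193

(d) Range probability:
P(3 ≤ X ≤ 7) = P(X ≤ 7) - P(X ≤ 2)
                   = F(7) - F(2)
                   = 0.795193 - 0.031891
                   = 0.763301

This means approximately 76.3% of outcomes fall in the interval [3, 7].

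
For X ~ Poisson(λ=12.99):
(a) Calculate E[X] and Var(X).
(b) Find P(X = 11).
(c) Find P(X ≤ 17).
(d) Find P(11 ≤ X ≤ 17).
(a) E[X] = 12.9900, Var(X) = 12.9900
(b) P(X = 11) = 0.101639
(c) P(X ≤ 17) = 0.891014
(d) P(11 ≤ X ≤ 17) = 0.638472

We have X ~ Poisson(λ=12.99).

(a) Moments:
E[X] = 12.9900
Var(X) = 12.9900
σ = √Var(X) = 3.6042

(b) Point probability using PMF:
P(X = 11) = 0.101639

(c) Cumulative probability using CDF:
P(X ≤ 17) = F(17) = 0.891014

(d) Range probability:
P(11 ≤ X ≤ 17) = P(X ≤ 17) - P(X ≤ 10)
                   = F(17) - F(10)
                   = 0.891014 - 0.252542
                   = 0.638472

This means approximately 63.8% of outcomes fall in the interval [11, 17].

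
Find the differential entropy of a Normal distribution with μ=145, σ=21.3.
4.4776 nats

We have X ~ Normal(μ=145, σ=21.3).

The differential entropy measures the uncertainty or information content of the distribution.

For a Normal distribution with μ=145, σ=21.3:
h(X) = 4.4776 nats

(In bits, this would be 6.4599 bits.)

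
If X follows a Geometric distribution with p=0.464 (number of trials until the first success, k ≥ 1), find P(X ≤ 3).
0.846009

We have X ~ Geometric(p=0.464) (number of trials until the first success, k ≥ 1).

The CDF gives us P(X ≤ k).

Using the CDF:
P(X ≤ 3) = 0.846009

This means there's approximately a 84.6% chance that X is at most 3.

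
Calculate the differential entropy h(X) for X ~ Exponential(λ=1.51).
0.5879 nats

We have X ~ Exponential(λ=1.51).

The differential entropy measures the uncertainty or information content of the distribution.

For an Exponential distribution with λ=1.51:
h(X) = 0.5879 nats

(In bits, this would be 0.8481 bits.)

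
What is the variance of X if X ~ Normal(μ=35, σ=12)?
144.0000

We have X ~ Normal(μ=35, σ=12).

For a Normal distribution with μ=35, σ=12:
Var(X) = 144.0000

The variance measures the spread of the distribution around the mean.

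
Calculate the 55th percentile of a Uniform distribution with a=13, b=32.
23.4500

We have X ~ Uniform(a=13, b=32).

We want to find x such that P(X ≤ x) = 0.55.

This is the 55th percentile, which means 55% of values fall below this point.

Using the inverse CDF (quantile function):
x = F⁻¹(0.55) = 23.4500

Verification: P(X ≤ 23.4500) = 0.55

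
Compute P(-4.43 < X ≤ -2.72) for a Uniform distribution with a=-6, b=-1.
0.342000

We have X ~ Uniform(a=-6, b=-1).

To find P(-4.43 < X ≤ -2.72), we use:
P(-4.43 < X ≤ -2.72) = P(X ≤ -2.72) - P(X ≤ -4.43)
                 = F(-2.72) - F(-4.43)
                 = 0.656000 - 0.314000
                 = 0.342000

So there's approximately a 34.2% chance that X falls in this range.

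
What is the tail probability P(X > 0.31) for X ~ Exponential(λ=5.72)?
0.169789

We have X ~ Exponential(λ=5.72).

P(X > 0.31) = 1 - P(X ≤ 0.31)
                = 1 - F(0.31)
                = 1 - 0.830211
                = 0.169789

So there's approximately a 17.0% chance that X exceeds 0.31.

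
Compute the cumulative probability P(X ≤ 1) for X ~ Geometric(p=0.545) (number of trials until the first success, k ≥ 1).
0.545000

We have X ~ Geometric(p=0.545) (number of trials until the first success, k ≥ 1).

The CDF gives us P(X ≤ k).

Using the CDF:
P(X ≤ 1) = 0.545000

This means there's approximately a 54.5% chance that X is at most 1.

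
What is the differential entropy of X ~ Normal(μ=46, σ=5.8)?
3.1768 nats

We have X ~ Normal(μ=46, σ=5.8).

The differential entropy measures the uncertainty or information content of the distribution.

For a Normal distribution with μ=46, σ=5.8:
h(X) = 3.1768 nats

(In bits, this would be 4.5831 bits.)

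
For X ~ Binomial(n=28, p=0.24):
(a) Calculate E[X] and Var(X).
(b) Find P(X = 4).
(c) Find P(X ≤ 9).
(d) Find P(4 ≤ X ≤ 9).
(a) E[X] = 6.7200, Var(X) = 5.1072
(b) P(X = 4) = 0.093669
(c) P(X ≤ 9) = 0.888065
(d) P(4 ≤ X ≤ 9) = 0.818738

We have X ~ Binomial(n=28, p=0.24).

(a) Moments:
E[X] = 6.7200
Var(X) = 5.1072
σ = √Var(X) = 2.2599

(b) Point probability using PMF:
P(X = 4) = 0.093669

(c) Cumulative probability using CDF:
P(X ≤ 9) = F(9) = 0.888065

(d) Range probability:
P(4 ≤ X ≤ 9) = P(X ≤ 9) - P(X ≤ 3)
                   = F(9) - F(3)
                   = 0.888065 - 0.069327
                   = 0.818738

This means approximately 81.9% of outcomes fall in the interval [4, 9].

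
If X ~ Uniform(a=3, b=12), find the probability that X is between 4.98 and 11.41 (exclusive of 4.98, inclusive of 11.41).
0.714444

We have X ~ Uniform(a=3, b=12).

To find P(4.98 < X ≤ 11.41), we use:
P(4.98 < X ≤ 11.41) = P(X ≤ 11.41) - P(X ≤ 4.98)
                 = F(11.41) - F(4.98)
                 = 0.934444 - 0.220000
                 = 0.714444

So there's approximately a 71.4% chance that X falls in this range.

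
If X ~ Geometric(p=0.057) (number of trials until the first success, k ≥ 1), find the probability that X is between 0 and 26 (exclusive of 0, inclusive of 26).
0.782578

We have X ~ Geometric(p=0.057) (number of trials until the first success, k ≥ 1).

To find P(0 < X ≤ 26), we use:
P(0 < X ≤ 26) = P(X ≤ 26) - P(X ≤ 0)
                 = F(26) - F(0)
                 = 0.782578 - 0.000000
                 = 0.782578

So there's approximately a 78.3% chance that X falls in this range.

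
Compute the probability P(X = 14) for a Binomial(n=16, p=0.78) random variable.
0.179205

We have X ~ Binomial(n=16, p=0.78).

For a Binomial distribution, the PMF gives us the probability of each outcome.

Using the PMF formula:
P(X = 14) = 0.179205

Rounded to 4 decimal places: 0.1792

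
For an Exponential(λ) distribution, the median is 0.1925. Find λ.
λ = 3.6008

For X ~ Exponential(λ), the CDF is F(x) = 1 - e^(-λx).
The median m satisfies F(m) = 0.5:
1 - e^(-λm) = 0.5
e^(-λm) = 0.5
λm = ln(2)
m = ln(2) / λ

Given m = 0.1925:
λ = ln(2) / 0.1925 = 0.693147 / 0.1925 = 3.6008

Verification: ln(2) / 3.6008 = 0.1925 ✓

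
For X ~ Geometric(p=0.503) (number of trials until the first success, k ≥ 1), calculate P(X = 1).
0.503000

We have X ~ Geometric(p=0.503) (number of trials until the first success, k ≥ 1).

For a Geometric distribution, the PMF gives us the probability of each outcome.

Using the PMF formula:
P(X = 1) = 0.503000

Rounded to 4 decimal places: 0.5030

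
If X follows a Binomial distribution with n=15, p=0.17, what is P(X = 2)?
0.269217

We have X ~ Binomial(n=15, p=0.17).

For a Binomial distribution, the PMF gives us the probability of each outcome.

Using the PMF formula:
P(X = 2) = 0.269217

Rounded to 4 decimal places: 0.2692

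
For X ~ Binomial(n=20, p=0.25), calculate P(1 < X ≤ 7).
0.873876

We have X ~ Binomial(n=20, p=0.25).

To find P(1 < X ≤ 7), we use:
P(1 < X ≤ 7) = P(X ≤ 7) - P(X ≤ 1)
                 = F(7) - F(1)
                 = 0.898188 - 0.024313
                 = 0.873876

So there's approximately a 87.4% chance that X falls in this range.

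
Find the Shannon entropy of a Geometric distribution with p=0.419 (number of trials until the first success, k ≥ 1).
1.6228 nats

We have X ~ Geometric(p=0.419) (number of trials until the first success, k ≥ 1).

The Shannon entropy measures the uncertainty or information content of the distribution.

For a Geometric distribution with p=0.419 (number of trials until the first success, k ≥ 1):
H(X) = 1.6228 nats

(In bits, this would be 2.3413 bits.)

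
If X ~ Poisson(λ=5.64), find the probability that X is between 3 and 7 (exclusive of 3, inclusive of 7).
0.605548

We have X ~ Poisson(λ=5.64).

To find P(3 < X ≤ 7), we use:
P(3 < X ≤ 7) = P(X ≤ 7) - P(X ≤ 3)
                 = F(7) - F(3)
                 = 0.791881 - 0.186333
                 = 0.605548

So there's approximately a 60.6% chance that X falls in this range.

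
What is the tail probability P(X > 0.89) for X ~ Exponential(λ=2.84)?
0.079850

We have X ~ Exponential(λ=2.84).

P(X > 0.89) = 1 - P(X ≤ 0.89)
                = 1 - F(0.89)
                = 1 - 0.920150
                = 0.079850

So there's approximately a 8.0% chance that X exceeds 0.89.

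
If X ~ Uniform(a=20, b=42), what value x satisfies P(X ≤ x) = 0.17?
23.7400

We have X ~ Uniform(a=20, b=42).

We want to find x such that P(X ≤ x) = 0.17.

This is the 17th percentile, which means 17% of values fall below this point.

Using the inverse CDF (quantile function):
x = F⁻¹(0.17) = 23.7400

Verification: P(X ≤ 23.7400) = 0.17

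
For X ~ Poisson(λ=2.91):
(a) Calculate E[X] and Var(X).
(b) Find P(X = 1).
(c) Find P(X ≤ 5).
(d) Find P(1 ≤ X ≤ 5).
(a) E[X] = 2.9100, Var(X) = 2.9100
(b) P(X = 1) = 0.158524
(c) P(X ≤ 5) = 0.924882
(d) P(1 ≤ X ≤ 5) = 0.870407

We have X ~ Poisson(λ=2.91).

(a) Moments:
E[X] = 2.9100
Var(X) = 2.9100
σ = √Var(X) = 1.7059

(b) Point probability using PMF:
P(X = 1) = 0.158524

(c) Cumulative probability using CDF:
P(X ≤ 5) = F(5) = 0.924882

(d) Range probability:
P(1 ≤ X ≤ 5) = P(X ≤ 5) - P(X ≤ 0)
                   = F(5) - F(0)
                   = 0.924882 - 0.054476
                   = 0.870407

This means approximately 87.0% of outcomes fall in the interval [1, 5].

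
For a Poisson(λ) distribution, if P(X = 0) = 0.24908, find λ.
λ = 1.3900

For a Poisson(λ) distribution, the PMF at 0 is:
P(X = 0) = λ^0 e^(-λ) / 0! = e^(-λ)

Given P(X = 0) = 0.24908:
e^(-λ) = 0.24908
-λ = ln(0.24908)
λ = -ln(0.24908) = 1.3900

Verification: e^(-1.3900) = 0.24908 ✓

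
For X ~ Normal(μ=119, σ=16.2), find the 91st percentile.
140.7202

We have X ~ Normal(μ=119, σ=16.2).

We want to find x such that P(X ≤ x) = 0.91.

This is the 91st percentile, which means 91% of values fall below this point.

Using the inverse CDF (quantile function):
x = F⁻¹(0.91) = 140.7202

Verification: P(X ≤ 140.7202) = 0.91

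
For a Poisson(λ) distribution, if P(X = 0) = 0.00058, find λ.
λ = 7.4525

For a Poisson(λ) distribution, the PMF at 0 is:
P(X = 0) = λ^0 e^(-λ) / 0! = e^(-λ)

Given P(X = 0) = 0.00058:
e^(-λ) = 0.00058
-λ = ln(0.00058)
λ = -ln(0.00058) = 7.4525

Verification: e^(-7.4525) = 0.00058 ✓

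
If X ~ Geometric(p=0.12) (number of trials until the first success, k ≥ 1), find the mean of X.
8.3333

We have X ~ Geometric(p=0.12) (number of trials until the first success, k ≥ 1).

For a Geometric distribution with p=0.12 (number of trials until the first success, k ≥ 1):
E[X] = 8.3333

This is the expected (average) value of X.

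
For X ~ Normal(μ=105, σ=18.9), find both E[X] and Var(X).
E[X] = 105.0000, Var(X) = 357.2100

We have X ~ Normal(μ=105, σ=18.9).

For a Normal distribution with μ=105, σ=18.9:

Expected value:
E[X] = 105.0000

Variance:
Var(X) = 357.2100

Standard deviation:
σ = √Var(X) = 18.9000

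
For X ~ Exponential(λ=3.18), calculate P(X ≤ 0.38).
0.701325

We have X ~ Exponential(λ=3.18).

The CDF gives us P(X ≤ k).

Using the CDF:
P(X ≤ 0.38) = 0.701325

This means there's approximately a 70.1% chance that X is at most 0.38.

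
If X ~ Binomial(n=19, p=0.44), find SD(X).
2.1637

We have X ~ Binomial(n=19, p=0.44).

For a Binomial distribution with n=19, p=0.44:
σ = √Var(X) = 2.1637

The standard deviation is the square root of the variance.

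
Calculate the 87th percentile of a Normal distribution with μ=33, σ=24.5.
60.5966

We have X ~ Normal(μ=33, σ=24.5).

We want to find x such that P(X ≤ x) = 0.87.

This is the 87th percentile, which means 87% of values fall below this point.

Using the inverse CDF (quantile function):
x = F⁻¹(0.87) = 60.5966

Verification: P(X ≤ 60.5966) = 0.87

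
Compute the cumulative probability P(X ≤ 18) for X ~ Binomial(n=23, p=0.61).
0.976189

We have X ~ Binomial(n=23, p=0.61).

The CDF gives us P(X ≤ k).

Using the CDF:
P(X ≤ 18) = 0.976189

This means there's approximately a 97.6% chance that X is at most 18.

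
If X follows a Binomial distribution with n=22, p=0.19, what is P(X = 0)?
0.009698

We have X ~ Binomial(n=22, p=0.19).

For a Binomial distribution, the PMF gives us the probability of each outcome.

Using the PMF formula:
P(X = 0) = 0.009698

Rounded to 4 decimal places: 0.0097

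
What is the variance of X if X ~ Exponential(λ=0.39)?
6.5746

We have X ~ Exponential(λ=0.39).

For an Exponential distribution with λ=0.39:
Var(X) = 6.5746

The variance measures the spread of the distribution around the mean.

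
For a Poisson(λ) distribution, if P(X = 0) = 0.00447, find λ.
λ = 5.4104

For a Poisson(λ) distribution, the PMF at 0 is:
P(X = 0) = λ^0 e^(-λ) / 0! = e^(-λ)

Given P(X = 0) = 0.00447:
e^(-λ) = 0.00447
-λ = ln(0.00447)
λ = -ln(0.00447) = 5.4104

Verification: e^(-5.4104) = 0.00447 ✓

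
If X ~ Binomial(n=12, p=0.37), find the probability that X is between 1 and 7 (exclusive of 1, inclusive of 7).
0.932601

We have X ~ Binomial(n=12, p=0.37).

To find P(1 < X ≤ 7), we use:
P(1 < X ≤ 7) = P(X ≤ 7) - P(X ≤ 1)
                 = F(7) - F(1)
                 = 0.964061 - 0.031460
                 = 0.932601

So there's approximately a 93.3% chance that X falls in this range.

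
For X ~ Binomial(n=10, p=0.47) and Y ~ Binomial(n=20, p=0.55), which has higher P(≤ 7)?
X has higher probability (P(X ≤ 7) = 0.9634 > P(Y ≤ 7) = 0.0580)

Compute P(≤ 7) for each distribution:

X ~ Binomial(n=10, p=0.47):
P(X ≤ 7) = 0.9634

Y ~ Binomial(n=20, p=0.55):
P(Y ≤ 7) = 0.0580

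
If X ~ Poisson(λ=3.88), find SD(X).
1.9698

We have X ~ Poisson(λ=3.88).

For a Poisson distribution with λ=3.88:
σ = √Var(X) = 1.9698

The standard deviation is the square root of the variance.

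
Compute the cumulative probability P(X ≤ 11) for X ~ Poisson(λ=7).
0.946650

We have X ~ Poisson(λ=7).

The CDF gives us P(X ≤ k).

Using the CDF:
P(X ≤ 11) = 0.946650

This means there's approximately a 94.7% chance that X is at most 11.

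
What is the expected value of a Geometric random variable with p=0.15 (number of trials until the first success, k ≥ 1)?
6.6667

We have X ~ Geometric(p=0.15) (number of trials until the first success, k ≥ 1).

For a Geometric distribution with p=0.15 (number of trials until the first success, k ≥ 1):
E[X] = 6.6667

This is the expected (average) value of X.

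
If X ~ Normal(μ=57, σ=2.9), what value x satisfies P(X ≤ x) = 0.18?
54.3454

We have X ~ Normal(μ=57, σ=2.9).

We want to find x such that P(X ≤ x) = 0.18.

This is the 18th percentile, which means 18% of values fall below this point.

Using the inverse CDF (quantile function):
x = F⁻¹(0.18) = 54.3454

Verification: P(X ≤ 54.3454) = 0.18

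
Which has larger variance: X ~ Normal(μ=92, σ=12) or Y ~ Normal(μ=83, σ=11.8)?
X has larger variance (144.0000 > 139.2400)

Compute the variance for each distribution:

X ~ Normal(μ=92, σ=12):
Var(X) = 144.0000

Y ~ Normal(μ=83, σ=11.8):
Var(Y) = 139.2400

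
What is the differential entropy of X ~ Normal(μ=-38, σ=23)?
4.5544 nats

We have X ~ Normal(μ=-38, σ=23).

The differential entropy measures the uncertainty or information content of the distribution.

For a Normal distribution with μ=-38, σ=23:
h(X) = 4.5544 nats

(In bits, this would be 6.5707 bits.)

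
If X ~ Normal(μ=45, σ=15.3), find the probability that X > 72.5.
0.036137

We have X ~ Normal(μ=45, σ=15.3).

P(X > 72.5) = 1 - P(X ≤ 72.5)
                = 1 - F(72.5)
                = 1 - 0.963863
                = 0.036137

So there's approximately a 3.6% chance that X exceeds 72.5.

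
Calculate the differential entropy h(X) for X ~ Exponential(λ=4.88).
-0.5851 nats

We have X ~ Exponential(λ=4.88).

The differential entropy measures the uncertainty or information content of the distribution.

For an Exponential distribution with λ=4.88:
h(X) = -0.5851 nats

(In bits, this would be -0.8442 bits.)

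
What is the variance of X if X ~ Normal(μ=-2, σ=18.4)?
338.5600

We have X ~ Normal(μ=-2, σ=18.4).

For a Normal distribution with μ=-2, σ=18.4:
Var(X) = 338.5600

The variance measures the spread of the distribution around the mean.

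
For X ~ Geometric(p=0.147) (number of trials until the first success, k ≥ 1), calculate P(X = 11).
0.029978

We have X ~ Geometric(p=0.147) (number of trials until the first success, k ≥ 1).

For a Geometric distribution, the PMF gives us the probability of each outcome.

Using the PMF formula:
P(X = 11) = 0.029978

Rounded to 4 decimal places: 0.0300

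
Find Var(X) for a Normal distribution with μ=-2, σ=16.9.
285.6100

We have X ~ Normal(μ=-2, σ=16.9).

For a Normal distribution with μ=-2, σ=16.9:
Var(X) = 285.6100

The variance measures the spread of the distribution around the mean.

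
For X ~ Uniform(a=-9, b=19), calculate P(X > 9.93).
0.323929

We have X ~ Uniform(a=-9, b=19).

P(X > 9.93) = 1 - P(X ≤ 9.93)
                = 1 - F(9.93)
                = 1 - 0.676071
                = 0.323929

So there's approximately a 32.4% chance that X exceeds 9.93.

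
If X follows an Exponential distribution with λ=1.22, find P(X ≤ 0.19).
0.206895

We have X ~ Exponential(λ=1.22).

The CDF gives us P(X ≤ k).

Using the CDF:
P(X ≤ 0.19) = 0.206895

This means there's approximately a 20.7% chance that X is at most 0.19.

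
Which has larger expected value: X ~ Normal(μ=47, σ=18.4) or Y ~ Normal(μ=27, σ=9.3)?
X has larger mean (47.0000 > 27.0000)

Compute the expected value for each distribution:

X ~ Normal(μ=47, σ=18.4):
E[X] = 47.0000

Y ~ Normal(μ=27, σ=9.3):
E[Y] = 27.0000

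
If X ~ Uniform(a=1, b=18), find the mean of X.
9.5000

We have X ~ Uniform(a=1, b=18).

For a Uniform distribution with a=1, b=18:
E[X] = 9.5000

This is the expected (average) value of X.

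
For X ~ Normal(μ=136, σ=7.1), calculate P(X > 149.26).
0.030909

We have X ~ Normal(μ=136, σ=7.1).

P(X > 149.26) = 1 - P(X ≤ 149.26)
                = 1 - F(149.26)
                = 1 - 0.969091
                = 0.030909

So there's approximately a 3.1% chance that X exceeds 149.26.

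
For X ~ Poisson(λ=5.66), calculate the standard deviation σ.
2.3791

We have X ~ Poisson(λ=5.66).

For a Poisson distribution with λ=5.66:
σ = √Var(X) = 2.3791

The standard deviation is the square root of the variance.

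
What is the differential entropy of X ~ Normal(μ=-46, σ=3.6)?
2.6999 nats

We have X ~ Normal(μ=-46, σ=3.6).

The differential entropy measures the uncertainty or information content of the distribution.

For a Normal distribution with μ=-46, σ=3.6:
h(X) = 2.6999 nats

(In bits, this would be 3.8951 bits.)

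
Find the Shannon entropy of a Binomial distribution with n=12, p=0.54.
1.9641 nats

We have X ~ Binomial(n=12, p=0.54).

The Shannon entropy measures the uncertainty or information content of the distribution.

For a Binomial distribution with n=12, p=0.54:
H(X) = 1.9641 nats

(In bits, this would be 2.8336 bits.)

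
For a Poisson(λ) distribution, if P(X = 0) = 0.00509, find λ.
λ = 5.2805

For a Poisson(λ) distribution, the PMF at 0 is:
P(X = 0) = λ^0 e^(-λ) / 0! = e^(-λ)

Given P(X = 0) = 0.00509:
e^(-λ) = 0.00509
-λ = ln(0.00509)
λ = -ln(0.00509) = 5.2805

Verification: e^(-5.2805) = 0.00509 ✓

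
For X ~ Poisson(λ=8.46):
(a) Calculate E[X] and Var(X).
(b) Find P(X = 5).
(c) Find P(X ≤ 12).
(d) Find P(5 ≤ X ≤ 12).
(a) E[X] = 8.4600, Var(X) = 8.4600
(b) P(X = 5) = 0.076478
(c) P(X ≤ 12) = 0.911480
(d) P(5 ≤ X ≤ 12) = 0.835327

We have X ~ Poisson(λ=8.46).

(a) Moments:
E[X] = 8.4600
Var(X) = 8.4600
σ = √Var(X) = 2.9086

(b) Point probability using PMF:
P(X = 5) = 0.076478

(c) Cumulative probability using CDF:
P(X ≤ 12) = F(12) = 0.911480

(d) Range probability:
P(5 ≤ X ≤ 12) = P(X ≤ 12) - P(X ≤ 4)
                   = F(12) - F(4)
                   = 0.911480 - 0.076153
                   = 0.835327

This means approximately 83.5% of outcomes fall in the interval [5, 12].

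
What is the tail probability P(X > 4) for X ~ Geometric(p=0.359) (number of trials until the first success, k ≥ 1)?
0.168823

We have X ~ Geometric(p=0.359) (number of trials until the first success, k ≥ 1).

P(X > 4) = 1 - P(X ≤ 4)
                = 1 - F(4)
                = 1 - 0.831177
                = 0.168823

So there's approximately a 16.9% chance that X exceeds 4.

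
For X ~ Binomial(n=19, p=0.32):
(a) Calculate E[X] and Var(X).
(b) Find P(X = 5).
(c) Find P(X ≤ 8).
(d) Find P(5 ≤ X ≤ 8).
(a) E[X] = 6.0800, Var(X) = 4.1344
(b) P(X = 5) = 0.176352
(c) P(X ≤ 8) = 0.881379
(d) P(5 ≤ X ≤ 8) = 0.658684

We have X ~ Binomial(n=19, p=0.32).

(a) Moments:
E[X] = 6.0800
Var(X) = 4.1344
σ = √Var(X) = 2.0333

(b) Point probability using PMF:
P(X = 5) = 0.176352

(c) Cumulative probability using CDF:
P(X ≤ 8) = F(8) = 0.881379

(d) Range probability:
P(5 ≤ X ≤ 8) = P(X ≤ 8) - P(X ≤ 4)
                   = F(8) - F(4)
                   = 0.881379 - 0.222696
                   = 0.658684

This means approximately 65.9% of outcomes fall in the interval [5, 8].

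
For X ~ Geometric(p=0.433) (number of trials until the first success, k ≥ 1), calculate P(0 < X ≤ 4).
0.896645

We have X ~ Geometric(p=0.433) (number of trials until the first success, k ≥ 1).

To find P(0 < X ≤ 4), we use:
P(0 < X ≤ 4) = P(X ≤ 4) - P(X ≤ 0)
                 = F(4) - F(0)
                 = 0.896645 - 0.000000
                 = 0.896645

So there's approximately a 89.7% chance that X falls in this range.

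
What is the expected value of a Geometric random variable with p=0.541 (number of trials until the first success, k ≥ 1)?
1.8484

We have X ~ Geometric(p=0.541) (number of trials until the first success, k ≥ 1).

For a Geometric distribution with p=0.541 (number of trials until the first success, k ≥ 1):
E[X] = 1.8484

This is the expected (average) value of X.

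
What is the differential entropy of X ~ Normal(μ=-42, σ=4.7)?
2.9665 nats

We have X ~ Normal(μ=-42, σ=4.7).

The differential entropy measures the uncertainty or information content of the distribution.

For a Normal distribution with μ=-42, σ=4.7:
h(X) = 2.9665 nats

(In bits, this would be 4.2798 bits.)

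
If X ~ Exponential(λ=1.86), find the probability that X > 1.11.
0.126869

We have X ~ Exponential(λ=1.86).

P(X > 1.11) = 1 - P(X ≤ 1.11)
                = 1 - F(1.11)
                = 1 - 0.873131
                = 0.126869

So there's approximately a 12.7% chance that X exceeds 1.11.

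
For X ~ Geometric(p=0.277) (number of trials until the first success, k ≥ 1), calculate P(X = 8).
0.028605

We have X ~ Geometric(p=0.277) (number of trials until the first success, k ≥ 1).

For a Geometric distribution, the PMF gives us the probability of each outcome.

Using the PMF formula:
P(X = 8) = 0.028605

Rounded to 4 decimal places: 0.0286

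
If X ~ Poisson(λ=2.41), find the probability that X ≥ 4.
0.223370

We have X ~ Poisson(λ=2.41).

For discrete distributions, P(X ≥ 4) = 1 - P(X ≤ 3).

P(X ≤ 3) = 0.776630
P(X ≥ 4) = 1 - 0.776630 = 0.223370

So there's approximately a 22.3% chance that X is at least 4.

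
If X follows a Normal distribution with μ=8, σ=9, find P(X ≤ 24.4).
0.965789

We have X ~ Normal(μ=8, σ=9).

The CDF gives us P(X ≤ k).

Using the CDF:
P(X ≤ 24.4) = 0.965789

This means there's approximately a 96.6% chance that X is at most 24.4.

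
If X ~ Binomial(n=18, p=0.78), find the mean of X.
14.0400

We have X ~ Binomial(n=18, p=0.78).

For a Binomial distribution with n=18, p=0.78:
E[X] = 14.0400

This is the expected (average) value of X.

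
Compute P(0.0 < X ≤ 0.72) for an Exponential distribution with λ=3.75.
0.932794

We have X ~ Exponential(λ=3.75).

To find P(0.0 < X ≤ 0.72), we use:
P(0.0 < X ≤ 0.72) = P(X ≤ 0.72) - P(X ≤ 0.0)
                 = F(0.72) - F(0.0)
                 = 0.932794 - 0.000000
                 = 0.932794

So there's approximately a 93.3% chance that X falls in this range.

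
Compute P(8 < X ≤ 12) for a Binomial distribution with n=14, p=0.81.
0.740909

We have X ~ Binomial(n=14, p=0.81).

To find P(8 < X ≤ 12), we use:
P(8 < X ≤ 12) = P(X ≤ 12) - P(X ≤ 8)
                 = F(12) - F(8)
                 = 0.775800 - 0.034892
                 = 0.740909

So there's approximately a 74.1% chance that X falls in this range.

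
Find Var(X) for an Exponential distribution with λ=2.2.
0.2066

We have X ~ Exponential(λ=2.2).

For an Exponential distribution with λ=2.2:
Var(X) = 0.2066

The variance measures the spread of the distribution around the mean.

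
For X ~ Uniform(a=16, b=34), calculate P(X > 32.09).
0.106111

We have X ~ Uniform(a=16, b=34).

P(X > 32.09) = 1 - P(X ≤ 32.09)
                = 1 - F(32.09)
                = 1 - 0.893889
                = 0.106111

So there's approximately a 10.6% chance that X exceeds 32.09.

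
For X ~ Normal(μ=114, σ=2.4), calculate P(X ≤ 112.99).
0.336938

We have X ~ Normal(μ=114, σ=2.4).

The CDF gives us P(X ≤ k).

Using the CDF:
P(X ≤ 112.99) = 0.336938

This means there's approximately a 33.7% chance that X is at most 112.99.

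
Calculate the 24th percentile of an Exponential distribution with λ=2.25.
0.1220

We have X ~ Exponential(λ=2.25).

We want to find x such that P(X ≤ x) = 0.24.

This is the 24th percentile, which means 24% of values fall below this point.

Using the inverse CDF (quantile function):
x = F⁻¹(0.24) = 0.1220

Verification: P(X ≤ 0.1220) = 0.24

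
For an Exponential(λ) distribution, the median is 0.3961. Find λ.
λ = 1.7499

For X ~ Exponential(λ), the CDF is F(x) = 1 - e^(-λx).
The median m satisfies F(m) = 0.5:
1 - e^(-λm) = 0.5
e^(-λm) = 0.5
λm = ln(2)
m = ln(2) / λ

Given m = 0.3961:
λ = ln(2) / 0.3961 = 0.693147 / 0.3961 = 1.7499

Verification: ln(2) / 1.7499 = 0.3961 ✓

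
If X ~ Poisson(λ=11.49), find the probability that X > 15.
0.121076

We have X ~ Poisson(λ=11.49).

P(X > 15) = 1 - P(X ≤ 15)
                = 1 - F(15)
                = 1 - 0.878924
                = 0.121076

So there's approximately a 12.1% chance that X exceeds 15.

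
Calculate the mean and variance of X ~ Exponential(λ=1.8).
E[X] = 0.5556, Var(X) = 0.3086

We have X ~ Exponential(λ=1.8).

For an Exponential distribution with λ=1.8:

Expected value:
E[X] = 0.5556

Variance:
Var(X) = 0.3086

Standard deviation:
σ = √Var(X) = 0.5556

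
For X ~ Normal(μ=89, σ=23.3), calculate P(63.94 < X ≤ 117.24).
0.746180

We have X ~ Normal(μ=89, σ=23.3).

To find P(63.94 < X ≤ 117.24), we use:
P(63.94 < X ≤ 117.24) = P(X ≤ 117.24) - P(X ≤ 63.94)
                 = F(117.24) - F(63.94)
                 = 0.887247 - 0.141067
                 = 0.746180

So there's approximately a 74.6% chance that X falls in this range.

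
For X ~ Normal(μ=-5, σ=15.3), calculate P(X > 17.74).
0.068603

We have X ~ Normal(μ=-5, σ=15.3).

P(X > 17.74) = 1 - P(X ≤ 17.74)
                = 1 - F(17.74)
                = 1 - 0.931397
                = 0.068603

So there's approximately a 6.9% chance that X exceeds 17.74.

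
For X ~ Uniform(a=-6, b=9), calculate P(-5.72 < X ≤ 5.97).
0.779333

We have X ~ Uniform(a=-6, b=9).

To find P(-5.72 < X ≤ 5.97), we use:
P(-5.72 < X ≤ 5.97) = P(X ≤ 5.97) - P(X ≤ -5.72)
                 = F(5.97) - F(-5.72)
                 = 0.798000 - 0.018667
                 = 0.779333

So there's approximately a 77.9% chance that X falls in this range.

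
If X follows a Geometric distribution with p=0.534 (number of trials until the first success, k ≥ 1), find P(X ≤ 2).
0.782844

We have X ~ Geometric(p=0.534) (number of trials until the first success, k ≥ 1).

The CDF gives us P(X ≤ k).

Using the CDF:
P(X ≤ 2) = 0.782844

This means there's approximately a 78.3% chance that X is at most 2.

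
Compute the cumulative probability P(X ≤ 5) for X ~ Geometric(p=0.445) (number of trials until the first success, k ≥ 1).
0.947342

We have X ~ Geometric(p=0.445) (number of trials until the first success, k ≥ 1).

The CDF gives us P(X ≤ k).

Using the CDF:
P(X ≤ 5) = 0.947342

This means there's approximately a 94.7% chance that X is at most 5.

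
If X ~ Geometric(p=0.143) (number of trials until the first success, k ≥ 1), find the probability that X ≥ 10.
0.249360

We have X ~ Geometric(p=0.143) (number of trials until the first success, k ≥ 1).

For discrete distributions, P(X ≥ 10) = 1 - P(X ≤ 9).

P(X ≤ 9) = 0.750640
P(X ≥ 10) = 1 - 0.750640 = 0.249360

So there's approximately a 24.9% chance that X is at least 10.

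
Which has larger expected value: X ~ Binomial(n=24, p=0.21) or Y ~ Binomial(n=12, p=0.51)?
Y has larger mean (6.1200 > 5.0400)

Compute the expected value for each distribution:

X ~ Binomial(n=24, p=0.21):
E[X] = 5.0400

Y ~ Binomial(n=12, p=0.51):
E[Y] = 6.1200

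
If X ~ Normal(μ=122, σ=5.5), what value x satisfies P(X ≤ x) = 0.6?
123.3934

We have X ~ Normal(μ=122, σ=5.5).

We want to find x such that P(X ≤ x) = 0.6.

This is the 60th percentile, which means 60% of values fall below this point.

Using the inverse CDF (quantile function):
x = F⁻¹(0.6) = 123.3934

Verification: P(X ≤ 123.3934) = 0.6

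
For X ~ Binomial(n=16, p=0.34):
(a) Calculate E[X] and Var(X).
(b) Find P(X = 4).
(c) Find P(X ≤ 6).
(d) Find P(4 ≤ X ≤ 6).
(a) E[X] = 5.4400, Var(X) = 3.5904
(b) P(X = 4) = 0.166155
(c) P(X ≤ 6) = 0.718104
(d) P(4 ≤ X ≤ 6) = 0.565599

We have X ~ Binomial(n=16, p=0.34).

(a) Moments:
E[X] = 5.4400
Var(X) = 3.5904
σ = √Var(X) = 1.8948

(b) Point probability using PMF:
P(X = 4) = 0.166155

(c) Cumulative probability using CDF:
P(X ≤ 6) = F(6) = 0.718104

(d) Range probability:
P(4 ≤ X ≤ 6) = P(X ≤ 6) - P(X ≤ 3)
                   = F(6) - F(3)
                   = 0.718104 - 0.152504
                   = 0.565599

This means approximately 56.6% of outcomes fall in the interval [4, 6].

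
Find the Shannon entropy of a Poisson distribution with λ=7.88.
2.4397 nats

We have X ~ Poisson(λ=7.88).

The Shannon entropy measures the uncertainty or information content of the distribution.

For a Poisson distribution with λ=7.88:
H(X) = 2.4397 nats

(In bits, this would be 3.5197 bits.)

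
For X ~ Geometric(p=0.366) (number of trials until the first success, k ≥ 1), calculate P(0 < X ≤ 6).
0.935057

We have X ~ Geometric(p=0.366) (number of trials until the first success, k ≥ 1).

To find P(0 < X ≤ 6), we use:
P(0 < X ≤ 6) = P(X ≤ 6) - P(X ≤ 0)
                 = F(6) - F(0)
                 = 0.935057 - 0.000000
                 = 0.935057

So there's approximately a 93.5% chance that X falls in this range.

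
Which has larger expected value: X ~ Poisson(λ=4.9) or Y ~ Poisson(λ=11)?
Y has larger mean (11.0000 > 4.9000)

Compute the expected value for each distribution:

X ~ Poisson(λ=4.9):
E[X] = 4.9000

Y ~ Poisson(λ=11):
E[Y] = 11.0000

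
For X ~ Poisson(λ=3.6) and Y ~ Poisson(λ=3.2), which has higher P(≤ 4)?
Y has higher probability (P(Y ≤ 4) = 0.7806 > P(X ≤ 4) = 0.7064)

Compute P(≤ 4) for each distribution:

X ~ Poisson(λ=3.6):
P(X ≤ 4) = 0.7064

Y ~ Poisson(λ=3.2):
P(Y ≤ 4) = 0.7806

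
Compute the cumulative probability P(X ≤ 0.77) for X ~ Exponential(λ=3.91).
0.950743

We have X ~ Exponential(λ=3.91).

The CDF gives us P(X ≤ k).

Using the CDF:
P(X ≤ 0.77) = 0.950743

This means there's approximately a 95.1% chance that X is at most 0.77.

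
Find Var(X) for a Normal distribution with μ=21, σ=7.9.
62.4100

We have X ~ Normal(μ=21, σ=7.9).

For a Normal distribution with μ=21, σ=7.9:
Var(X) = 62.4100

The variance measures the spread of the distribution around the mean.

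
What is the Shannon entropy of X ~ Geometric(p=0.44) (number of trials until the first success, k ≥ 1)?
1.5589 nats

We have X ~ Geometric(p=0.44) (number of trials until the first success, k ≥ 1).

The Shannon entropy measures the uncertainty or information content of the distribution.

For a Geometric distribution with p=0.44 (number of trials until the first success, k ≥ 1):
H(X) = 1.5589 nats

(In bits, this would be 2.2491 bits.)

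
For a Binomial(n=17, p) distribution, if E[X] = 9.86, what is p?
p = 0.58

For a Binomial(n, p) distribution:
E[X] = n × p

Given n = 17 and E[X] = 9.86:
9.86 = 17 × p
p = 9.86 / 17 = 0.58

Verification: Binomial(17, 0.58) has E[X] = 9.86 ✓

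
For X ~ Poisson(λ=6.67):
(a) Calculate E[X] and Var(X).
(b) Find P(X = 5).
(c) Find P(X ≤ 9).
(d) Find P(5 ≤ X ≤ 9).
(a) E[X] = 6.6700, Var(X) = 6.6700
(b) P(X = 5) = 0.139542
(c) P(X ≤ 9) = 0.862324
(d) P(5 ≤ X ≤ 9) = 0.657046

We have X ~ Poisson(λ=6.67).

(a) Moments:
E[X] = 6.6700
Var(X) = 6.6700
σ = √Var(X) = 2.5826

(b) Point probability using PMF:
P(X = 5) = 0.139542

(c) Cumulative probability using CDF:
P(X ≤ 9) = F(9) = 0.862324

(d) Range probability:
P(5 ≤ X ≤ 9) = P(X ≤ 9) - P(X ≤ 4)
                   = F(9) - F(4)
                   = 0.862324 - 0.205278
                   = 0.657046

This means approximately 65.7% of outcomes fall in the interval [5, 9].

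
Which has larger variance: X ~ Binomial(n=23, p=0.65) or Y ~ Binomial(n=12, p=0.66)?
X has larger variance (5.2325 > 2.6928)

Compute the variance for each distribution:

X ~ Binomial(n=23, p=0.65):
Var(X) = 5.2325

Y ~ Binomial(n=12, p=0.66):
Var(Y) = 2.6928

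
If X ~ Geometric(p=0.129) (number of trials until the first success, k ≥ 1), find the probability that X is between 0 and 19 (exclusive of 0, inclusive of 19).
0.927499

We have X ~ Geometric(p=0.129) (number of trials until the first success, k ≥ 1).

To find P(0 < X ≤ 19), we use:
P(0 < X ≤ 19) = P(X ≤ 19) - P(X ≤ 0)
                 = F(19) - F(0)
                 = 0.927499 - 0.000000
                 = 0.927499

So there's approximately a 92.7% chance that X falls in this range.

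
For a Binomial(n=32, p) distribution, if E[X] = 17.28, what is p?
p = 0.54

For a Binomial(n, p) distribution:
E[X] = n × p

Given n = 32 and E[X] = 17.28:
17.28 = 32 × p
p = 17.28 / 32 = 0.54

Verification: Binomial(32, 0.54) has E[X] = 17.28 ✓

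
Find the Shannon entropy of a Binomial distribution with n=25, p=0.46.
2.3318 nats

We have X ~ Binomial(n=25, p=0.46).

The Shannon entropy measures the uncertainty or information content of the distribution.

For a Binomial distribution with n=25, p=0.46:
H(X) = 2.3318 nats

(In bits, this would be 3.3640 bits.)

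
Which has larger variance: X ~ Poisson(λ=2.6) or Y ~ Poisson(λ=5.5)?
Y has larger variance (5.5000 > 2.6000)

Compute the variance for each distribution:

X ~ Poisson(λ=2.6):
Var(X) = 2.6000

Y ~ Poisson(λ=5.5):
Var(Y) = 5.5000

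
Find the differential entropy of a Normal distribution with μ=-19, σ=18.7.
4.3475 nats

We have X ~ Normal(μ=-19, σ=18.7).

The differential entropy measures the uncertainty or information content of the distribution.

For a Normal distribution with μ=-19, σ=18.7:
h(X) = 4.3475 nats

(In bits, this would be 6.2721 bits.)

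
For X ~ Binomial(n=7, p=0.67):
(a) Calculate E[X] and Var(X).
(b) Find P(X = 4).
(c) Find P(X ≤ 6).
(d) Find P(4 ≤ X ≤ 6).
(a) E[X] = 4.6900, Var(X) = 1.5477
(b) P(X = 4) = 0.253460
(c) P(X ≤ 6) = 0.939393
(d) P(4 ≤ X ≤ 6) = 0.771179

We have X ~ Binomial(n=7, p=0.67).

(a) Moments:
E[X] = 4.6900
Var(X) = 1.5477
σ = √Var(X) = 1.2441

(b) Point probability using PMF:
P(X = 4) = 0.253460

(c) Cumulative probability using CDF:
P(X ≤ 6) = F(6) = 0.939393

(d) Range probability:
P(4 ≤ X ≤ 6) = P(X ≤ 6) - P(X ≤ 3)
                   = F(6) - F(3)
                   = 0.939393 - 0.168214
                   = 0.771179

This means approximately 77.1% of outcomes fall in the interval [4, 6].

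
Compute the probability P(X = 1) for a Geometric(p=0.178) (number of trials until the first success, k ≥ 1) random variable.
0.178000

We have X ~ Geometric(p=0.178) (number of trials until the first success, k ≥ 1).

For a Geometric distribution, the PMF gives us the probability of each outcome.

Using the PMF formula:
P(X = 1) = 0.178000

Rounded to 4 decimal places: 0.1780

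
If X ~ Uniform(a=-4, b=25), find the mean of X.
10.5000

We have X ~ Uniform(a=-4, b=25).

For a Uniform distribution with a=-4, b=25:
E[X] = 10.5000

This is the expected (average) value of X.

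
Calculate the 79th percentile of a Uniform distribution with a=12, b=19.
17.5300

We have X ~ Uniform(a=12, b=19).

We want to find x such that P(X ≤ x) = 0.79.

This is the 79th percentile, which means 79% of values fall below this point.

Using the inverse CDF (quantile function):
x = F⁻¹(0.79) = 17.5300

Verification: P(X ≤ 17.5300) = 0.79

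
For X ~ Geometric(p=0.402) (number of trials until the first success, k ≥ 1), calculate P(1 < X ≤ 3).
0.384153

We have X ~ Geometric(p=0.402) (number of trials until the first success, k ≥ 1).

To find P(1 < X ≤ 3), we use:
P(1 < X ≤ 3) = P(X ≤ 3) - P(X ≤ 1)
                 = F(3) - F(1)
                 = 0.786153 - 0.402000
                 = 0.384153

So there's approximately a 38.4% chance that X falls in this range.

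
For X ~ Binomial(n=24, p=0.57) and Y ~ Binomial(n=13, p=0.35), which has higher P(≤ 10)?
Y has higher probability (P(Y ≤ 10) = 0.9997 > P(X ≤ 10) = 0.0955)

Compute P(≤ 10) for each distribution:

X ~ Binomial(n=24, p=0.57):
P(X ≤ 10) = 0.0955

Y ~ Binomial(n=13, p=0.35):
P(Y ≤ 10) = 0.9997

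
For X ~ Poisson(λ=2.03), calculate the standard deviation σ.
1.4248

We have X ~ Poisson(λ=2.03).

For a Poisson distribution with λ=2.03:
σ = √Var(X) = 1.4248

The standard deviation is the square root of the variance.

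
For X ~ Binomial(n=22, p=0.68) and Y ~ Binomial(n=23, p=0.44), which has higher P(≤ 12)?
Y has higher probability (P(Y ≤ 12) = 0.8413 > P(X ≤ 12) = 0.1314)

Compute P(≤ 12) for each distribution:

X ~ Binomial(n=22, p=0.68):
P(X ≤ 12) = 0.1314

Y ~ Binomial(n=23, p=0.44):
P(Y ≤ 12) = 0.8413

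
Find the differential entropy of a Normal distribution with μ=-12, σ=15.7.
4.1726 nats

We have X ~ Normal(μ=-12, σ=15.7).

The differential entropy measures the uncertainty or information content of the distribution.

For a Normal distribution with μ=-12, σ=15.7:
h(X) = 4.1726 nats

(In bits, this would be 6.0198 bits.)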